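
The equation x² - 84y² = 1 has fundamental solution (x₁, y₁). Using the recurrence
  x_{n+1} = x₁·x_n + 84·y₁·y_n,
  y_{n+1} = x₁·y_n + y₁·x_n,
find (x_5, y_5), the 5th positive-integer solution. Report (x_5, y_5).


Step 1: Find the fundamental solution (x₁, y₁) of x² - 84y² = 1.
  Expand √84 as a continued fraction. a₀ = ⌊√84⌋ = 9; iterate m_{k+1} = d_k·a_k − m_k, d_{k+1} = (84 − m_{k+1}²)/d_k, a_{k+1} = ⌊(a₀ + m_{k+1})/d_{k+1}⌋ (starting m₀ = 0, d₀ = 1), with convergents p_k = a_k·p_{k-1} + p_{k-2}, q_k = a_k·q_{k-1} + q_{k-2} (p₋₁ = 1, q₋₁ = 0):
  k = 0: a₀ = 9; p₀/q₀ = 9/1; p₀² − 84·q₀² = 81 − 84 = -3.
  k = 1: m = 9, d = 3, a = ⌊(9 + 9)/3⌋ = 6; p/q = (6·9 + 1)/(6·1 + 0) = 55/6; p² − 84·q² = 3025 − 3024 = 1.
  The first convergent with p² − 84·q² = 1 gives the fundamental solution (x₁, y₁) = (55, 6).
Step 2: Apply the recurrence (x_{n+1}, y_{n+1}) = (x₁x_n + 84y₁y_n, x₁y_n + y₁x_n) repeatedly.
  From (x_1, y_1) = (55, 6): x_2 = 55·55 + 84·6·6 = 6049; y_2 = 55·6 + 6·55 = 660.
  From (x_2, y_2) = (6049, 660): x_3 = 55·6049 + 84·6·660 = 665335; y_3 = 55·660 + 6·6049 = 72594.
  From (x_3, y_3) = (665335, 72594): x_4 = 55·665335 + 84·6·72594 = 73180801; y_4 = 55·72594 + 6·665335 = 7984680.
  From (x_4, y_4) = (73180801, 7984680): x_5 = 55·73180801 + 84·6·7984680 = 8049222775; y_5 = 55·7984680 + 6·73180801 = 878242206.
Step 3: Verify x_5² - 84·y_5² = 64789987281578700625 - 64789987281578700624 = 1 (should be 1). ✓

(x_1, y_1) = (55, 6); (x_5, y_5) = (8049222775, 878242206).


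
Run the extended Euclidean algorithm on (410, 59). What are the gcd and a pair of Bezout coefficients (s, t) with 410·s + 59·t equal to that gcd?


Euclidean algorithm on (410, 59) — divide until remainder is 0:
  410 = 6 · 59 + 56
  59 = 1 · 56 + 3
  56 = 18 · 3 + 2
  3 = 1 · 2 + 1
  2 = 2 · 1 + 0
gcd(410, 59) = 1.
Track Bezout coefficients alongside the remainders: start with r₀ = 410 = a·1 + b·0 (s = 1, t = 0) and r₁ = 59 = a·0 + b·1 (s = 0, t = 1); each new remainder r_{k+1} = r_{k-1} − q_k·r_k inherits s_{k+1} = s_{k-1} − q_k·s_k, t_{k+1} = t_{k-1} − q_k·t_k, so r_k = a·s_k + b·t_k at every step:
  q = 6: r = 56, s = 1 − 6·0 = 1, t = 0 − 6·1 = -6  (check: 410·1 + 59·(-6) = 56)
  q = 1: r = 3, s = 0 − 1·1 = -1, t = 1 − 1·(-6) = 7  (check: 410·(-1) + 59·7 = 3)
  q = 18: r = 2, s = 1 − 18·(-1) = 19, t = -6 − 18·7 = -132  (check: 410·19 + 59·(-132) = 2)
  q = 1: r = 1, s = -1 − 1·19 = -20, t = 7 − 1·(-132) = 139  (check: 410·(-20) + 59·139 = 1)
The row with r = 1 (the gcd) gives the Bezout coefficients s = -20, t = 139.
Result: 410 · (-20) + 59 · (139) = 1.

gcd(410, 59) = 1; s = -20, t = 139 (check: 410·(-20) + 59·139 = 1).


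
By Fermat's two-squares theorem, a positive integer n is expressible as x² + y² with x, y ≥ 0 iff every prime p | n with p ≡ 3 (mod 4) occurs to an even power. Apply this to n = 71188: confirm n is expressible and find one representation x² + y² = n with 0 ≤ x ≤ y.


Step 1: Factor n = 71188 = 2^2 · 13 · 37^2.
Step 2: Check the mod-4 condition on each prime factor: 2 = 2 (special); 13 ≡ 1 (mod 4), exponent 1; 37 ≡ 1 (mod 4), exponent 2.
All primes ≡ 3 (mod 4) appear to even exponent (or don't appear), so by the two-squares theorem n IS expressible as a sum of two squares.
Step 3: Build a representation. Group n = k² · m with k = 2 and m = 13 · 37 · 37 = 17797 (a product of primes ≡ 1 (mod 4)); a representation of m scales to one of n via (k·x)² + (k·y)² = k²(x² + y²). Each prime p ≡ 1 (mod 4) is itself a sum of two squares; find a² by testing p − a² for a perfect square:
  13: 13 − 1² = 12, 13 − 2² = 9 = 3² ⇒ 13 = 2² + 3².
  37: 37 − 1² = 36 = 6² ⇒ 37 = 1² + 6².
  Combine using the Brahmagupta–Fibonacci identity (a² + b²)(c² + d²) = (ac − bd)² + (ad + bc)² = (ac + bd)² + (ad − bc)²:
  13 · 37 = 481: from (2² + 3²)(1² + 6²), take (2·1 − 3·6, 2·6 + 3·1) = (2 − 18, 12 + 3) = (-16, 15); dropping signs (only squares matter) gives (16, 15); check 16² + 15² = 256 + 225 = 481 ✓.
  481 · 37 = 17797: from (16² + 15²)(1² + 6²), take (16·1 − 15·6, 16·6 + 15·1) = (16 − 90, 96 + 15) = (-74, 111); dropping signs (only squares matter) gives (74, 111); check 74² + 111² = 5476 + 12321 = 17797 ✓.
  Scale by k = 2: (2·74, 2·111) = (148, 222).
Step 4: Order so x ≤ y and verify: 148² + 222² = 21904 + 49284 = 71188 = n. ✓

n = 71188 = 148² + 222² (one valid representation with x ≤ y).


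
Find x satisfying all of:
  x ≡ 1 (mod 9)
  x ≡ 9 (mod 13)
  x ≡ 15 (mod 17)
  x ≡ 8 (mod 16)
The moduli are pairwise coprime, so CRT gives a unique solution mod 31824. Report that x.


Product of moduli M = 9 · 13 · 17 · 16 = 31824.
Merge one congruence at a time:
  Start: x ≡ 1 (mod 9).
  Combine with x ≡ 9 (mod 13); new modulus lcm = 117.
    Write x = 1 + 9·t and substitute into x ≡ 9 (mod 13): 9·t ≡ 9 − 1 = 8 (mod 13).
    The inverse of 9 mod 13 is 3 (since 9·3 = 27 = 2·13 + 1), so t ≡ 3·8 = 24 ≡ 11 (mod 13).
    Then x = 1 + 9·11 = 100, valid modulo lcm(9, 13) = 117: x ≡ 100 (mod 117).
  Combine with x ≡ 15 (mod 17); new modulus lcm = 1989.
    Write x = 100 + 117·t and substitute into x ≡ 15 (mod 17): 117·t ≡ 15 − 100 = -85 (mod 17).
    Reduce coefficients mod 17: 15·t ≡ 0 (mod 17).
    The inverse of 15 mod 17 is 8 (since 15·8 = 120 = 7·17 + 1), so t ≡ 8·0 = 0 ≡ 0 (mod 17).
    Then x = 100 + 117·0 = 100, valid modulo lcm(117, 17) = 1989: x ≡ 100 (mod 1989).
  Combine with x ≡ 8 (mod 16); new modulus lcm = 31824.
    Write x = 100 + 1989·t and substitute into x ≡ 8 (mod 16): 1989·t ≡ 8 − 100 = -92 (mod 16).
    Reduce coefficients mod 16: 5·t ≡ 4 (mod 16).
    The inverse of 5 mod 16 is 13 (since 5·13 = 65 = 4·16 + 1), so t ≡ 13·4 = 52 ≡ 4 (mod 16).
    Then x = 100 + 1989·4 = 8056, valid modulo lcm(1989, 16) = 31824: x ≡ 8056 (mod 31824).
Verify against each original: 8056 mod 9 = 1, 8056 mod 13 = 9, 8056 mod 17 = 15, 8056 mod 16 = 8.

x ≡ 8056 (mod 31824).


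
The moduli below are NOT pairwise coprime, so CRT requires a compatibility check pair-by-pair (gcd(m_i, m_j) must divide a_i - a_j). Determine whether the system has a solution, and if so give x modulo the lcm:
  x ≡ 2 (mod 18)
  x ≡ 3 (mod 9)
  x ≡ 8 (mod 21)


Moduli 18, 9, 21 are not pairwise coprime, so CRT works modulo lcm(m_i) when all pairwise compatibility conditions hold.
Pairwise compatibility: gcd(m_i, m_j) must divide a_i - a_j for every pair.
Merge one congruence at a time:
  Start: x ≡ 2 (mod 18).
  Combine with x ≡ 3 (mod 9): gcd(18, 9) = 9, and 3 - 2 = 1 is NOT divisible by 9.
    ⇒ system is inconsistent (no integer solution).

No solution (the system is inconsistent).


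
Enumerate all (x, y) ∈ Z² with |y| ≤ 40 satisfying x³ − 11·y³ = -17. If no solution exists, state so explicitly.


The equation is x³ - 11y³ = -17. For fixed y, x³ = 11·y³ − 17, so a solution requires the RHS to be a perfect cube.
Strategy: iterate y from -40 to 40, compute RHS = 11·y³ − 17, and check whether it is a (positive or negative) perfect cube.
Check small values of y:
  y = 0: RHS = -17 is not a perfect cube.
  y = 1: RHS = -6 is not a perfect cube.
  y = -1: RHS = -28 is not a perfect cube.
  y = 2: RHS = 71 is not a perfect cube.
  y = -2: RHS = -105 is not a perfect cube.
  y = 3: RHS = 280 is not a perfect cube.
  y = -3: RHS = -314 is not a perfect cube.
Continuing the search up to |y| = 40 finds no solutions either.
No (x, y) in the scanned range satisfies the equation.

No integer solutions with |y| ≤ 40.


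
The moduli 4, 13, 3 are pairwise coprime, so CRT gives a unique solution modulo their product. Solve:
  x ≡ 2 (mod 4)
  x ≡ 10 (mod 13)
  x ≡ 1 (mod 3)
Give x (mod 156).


Moduli 4, 13, 3 are pairwise coprime; by CRT there is a unique solution modulo M = 4 · 13 · 3 = 156.
Solve pairwise, accumulating the modulus:
  Start with x ≡ 2 (mod 4).
  Combine with x ≡ 10 (mod 13): since gcd(4, 13) = 1, we get a unique residue mod 52.
    Write x = 2 + 4·t and substitute into x ≡ 10 (mod 13): 4·t ≡ 10 − 2 = 8 (mod 13).
    The inverse of 4 mod 13 is 10 (since 4·10 = 40 = 3·13 + 1), so t ≡ 10·8 = 80 ≡ 2 (mod 13).
    Then x = 2 + 4·2 = 10, valid modulo lcm(4, 13) = 52: x ≡ 10 (mod 52).
  Combine with x ≡ 1 (mod 3): since gcd(52, 3) = 1, we get a unique residue mod 156.
    Write x = 10 + 52·t and substitute into x ≡ 1 (mod 3): 52·t ≡ 1 − 10 = -9 (mod 3).
    Reduce coefficients mod 3: 1·t ≡ 0 (mod 3).
    So t ≡ 0 (mod 3).
    Then x = 10 + 52·0 = 10, valid modulo lcm(52, 3) = 156: x ≡ 10 (mod 156).
Verify: 10 mod 4 = 2 ✓, 10 mod 13 = 10 ✓, 10 mod 3 = 1 ✓.

x ≡ 10 (mod 156).


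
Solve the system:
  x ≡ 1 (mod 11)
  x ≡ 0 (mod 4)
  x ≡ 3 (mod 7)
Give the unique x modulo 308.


Moduli 11, 4, 7 are pairwise coprime; by CRT there is a unique solution modulo M = 11 · 4 · 7 = 308.
Solve pairwise, accumulating the modulus:
  Start with x ≡ 1 (mod 11).
  Combine with x ≡ 0 (mod 4): since gcd(11, 4) = 1, we get a unique residue mod 44.
    Write x = 1 + 11·t and substitute into x ≡ 0 (mod 4): 11·t ≡ 0 − 1 = -1 (mod 4).
    Reduce coefficients mod 4: 3·t ≡ 3 (mod 4).
    The inverse of 3 mod 4 is 3 (since 3·3 = 9 = 2·4 + 1), so t ≡ 3·3 = 9 ≡ 1 (mod 4).
    Then x = 1 + 11·1 = 12, valid modulo lcm(11, 4) = 44: x ≡ 12 (mod 44).
  Combine with x ≡ 3 (mod 7): since gcd(44, 7) = 1, we get a unique residue mod 308.
    Write x = 12 + 44·t and substitute into x ≡ 3 (mod 7): 44·t ≡ 3 − 12 = -9 (mod 7).
    Reduce coefficients mod 7: 2·t ≡ 5 (mod 7).
    The inverse of 2 mod 7 is 4 (since 2·4 = 8 = 1·7 + 1), so t ≡ 4·5 = 20 ≡ 6 (mod 7).
    Then x = 12 + 44·6 = 276, valid modulo lcm(44, 7) = 308: x ≡ 276 (mod 308).
Verify: 276 mod 11 = 1 ✓, 276 mod 4 = 0 ✓, 276 mod 7 = 3 ✓.

x ≡ 276 (mod 308).


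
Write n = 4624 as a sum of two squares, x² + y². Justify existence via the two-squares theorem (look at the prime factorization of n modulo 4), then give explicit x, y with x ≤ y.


Step 1: Factor n = 4624 = 2^4 · 17^2.
Step 2: Check the mod-4 condition on each prime factor: 2 = 2 (special); 17 ≡ 1 (mod 4), exponent 2.
All primes ≡ 3 (mod 4) appear to even exponent (or don't appear), so by the two-squares theorem n IS expressible as a sum of two squares.
Step 3: Build a representation. Group n = k² · m with k = 4 and m = 17 · 17 = 289 (a product of primes ≡ 1 (mod 4)); a representation of m scales to one of n via (k·x)² + (k·y)² = k²(x² + y²). Each prime p ≡ 1 (mod 4) is itself a sum of two squares; find a² by testing p − a² for a perfect square:
  17: 17 − 1² = 16 = 4² ⇒ 17 = 1² + 4².
  Combine using the Brahmagupta–Fibonacci identity (a² + b²)(c² + d²) = (ac − bd)² + (ad + bc)² = (ac + bd)² + (ad − bc)²:
  17 · 17 = 289: from (1² + 4²)(1² + 4²), take (1·1 − 4·4, 1·4 + 4·1) = (1 − 16, 4 + 4) = (-15, 8); dropping signs (only squares matter) gives (15, 8); check 15² + 8² = 225 + 64 = 289 ✓.
  Scale by k = 4: (4·15, 4·8) = (60, 32).
Step 4: Order so x ≤ y and verify: 32² + 60² = 1024 + 3600 = 4624 = n. ✓

n = 4624 = 32² + 60² (one valid representation with x ≤ y).


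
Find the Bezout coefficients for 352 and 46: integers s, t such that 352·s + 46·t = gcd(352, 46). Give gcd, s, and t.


Euclidean algorithm on (352, 46) — divide until remainder is 0:
  352 = 7 · 46 + 30
  46 = 1 · 30 + 16
  30 = 1 · 16 + 14
  16 = 1 · 14 + 2
  14 = 7 · 2 + 0
gcd(352, 46) = 2.
Track Bezout coefficients alongside the remainders: start with r₀ = 352 = a·1 + b·0 (s = 1, t = 0) and r₁ = 46 = a·0 + b·1 (s = 0, t = 1); each new remainder r_{k+1} = r_{k-1} − q_k·r_k inherits s_{k+1} = s_{k-1} − q_k·s_k, t_{k+1} = t_{k-1} − q_k·t_k, so r_k = a·s_k + b·t_k at every step:
  q = 7: r = 30, s = 1 − 7·0 = 1, t = 0 − 7·1 = -7  (check: 352·1 + 46·(-7) = 30)
  q = 1: r = 16, s = 0 − 1·1 = -1, t = 1 − 1·(-7) = 8  (check: 352·(-1) + 46·8 = 16)
  q = 1: r = 14, s = 1 − 1·(-1) = 2, t = -7 − 1·8 = -15  (check: 352·2 + 46·(-15) = 14)
  q = 1: r = 2, s = -1 − 1·2 = -3, t = 8 − 1·(-15) = 23  (check: 352·(-3) + 46·23 = 2)
The row with r = 2 (the gcd) gives the Bezout coefficients s = -3, t = 23.
Result: 352 · (-3) + 46 · (23) = 2.

gcd(352, 46) = 2; s = -3, t = 23 (check: 352·(-3) + 46·23 = 2).


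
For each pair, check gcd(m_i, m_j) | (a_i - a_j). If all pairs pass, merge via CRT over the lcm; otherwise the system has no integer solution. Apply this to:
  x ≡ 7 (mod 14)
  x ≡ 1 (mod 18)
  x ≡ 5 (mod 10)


Moduli 14, 18, 10 are not pairwise coprime, so CRT works modulo lcm(m_i) when all pairwise compatibility conditions hold.
Pairwise compatibility: gcd(m_i, m_j) must divide a_i - a_j for every pair.
Merge one congruence at a time:
  Start: x ≡ 7 (mod 14).
  Combine with x ≡ 1 (mod 18): gcd(14, 18) = 2; 1 - 7 = -6, which IS divisible by 2, so compatible.
    Write x = 7 + 14·t and substitute into x ≡ 1 (mod 18): 14·t ≡ 1 − 7 = -6 (mod 18).
    Divide the congruence (and modulus) by g = 2: 7·t ≡ -3 (mod 9).
    Reduce coefficients mod 9: 7·t ≡ 6 (mod 9).
    The inverse of 7 mod 9 is 4 (since 7·4 = 28 = 3·9 + 1), so t ≡ 4·6 = 24 ≡ 6 (mod 9).
    Then x = 7 + 14·6 = 91, valid modulo lcm(14, 18) = 126: x ≡ 91 (mod 126).
  Combine with x ≡ 5 (mod 10): gcd(126, 10) = 2; 5 - 91 = -86, which IS divisible by 2, so compatible.
    Write x = 91 + 126·t and substitute into x ≡ 5 (mod 10): 126·t ≡ 5 − 91 = -86 (mod 10).
    Divide the congruence (and modulus) by g = 2: 63·t ≡ -43 (mod 5).
    Reduce coefficients mod 5: 3·t ≡ 2 (mod 5).
    The inverse of 3 mod 5 is 2 (since 3·2 = 6 = 1·5 + 1), so t ≡ 2·2 = 4 ≡ 4 (mod 5).
    Then x = 91 + 126·4 = 595, valid modulo lcm(126, 10) = 630: x ≡ 595 (mod 630).
Verify: 595 mod 14 = 7, 595 mod 18 = 1, 595 mod 10 = 5.

x ≡ 595 (mod 630).


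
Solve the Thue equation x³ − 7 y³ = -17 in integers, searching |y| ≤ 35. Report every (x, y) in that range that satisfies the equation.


The equation is x³ - 7y³ = -17. For fixed y, x³ = 7·y³ − 17, so a solution requires the RHS to be a perfect cube.
Strategy: iterate y from -35 to 35, compute RHS = 7·y³ − 17, and check whether it is a (positive or negative) perfect cube.
Check small values of y:
  y = 0: RHS = -17 is not a perfect cube.
  y = 1: RHS = -10 is not a perfect cube.
  y = -1: RHS = -24 is not a perfect cube.
  y = 2: RHS = 39 is not a perfect cube.
  y = -2: RHS = -73 is not a perfect cube.
  y = 3: RHS = 172 is not a perfect cube.
  y = -3: RHS = -206 is not a perfect cube.
Continuing the search up to |y| = 35 finds no solutions either.
No (x, y) in the scanned range satisfies the equation.

No integer solutions with |y| ≤ 35.


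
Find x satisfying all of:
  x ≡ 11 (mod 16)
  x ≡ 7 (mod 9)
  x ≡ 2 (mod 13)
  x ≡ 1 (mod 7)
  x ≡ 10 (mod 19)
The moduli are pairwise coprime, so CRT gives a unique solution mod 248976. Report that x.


Product of moduli M = 16 · 9 · 13 · 7 · 19 = 248976.
Merge one congruence at a time:
  Start: x ≡ 11 (mod 16).
  Combine with x ≡ 7 (mod 9); new modulus lcm = 144.
    Write x = 11 + 16·t and substitute into x ≡ 7 (mod 9): 16·t ≡ 7 − 11 = -4 (mod 9).
    Reduce coefficients mod 9: 7·t ≡ 5 (mod 9).
    The inverse of 7 mod 9 is 4 (since 7·4 = 28 = 3·9 + 1), so t ≡ 4·5 = 20 ≡ 2 (mod 9).
    Then x = 11 + 16·2 = 43, valid modulo lcm(16, 9) = 144: x ≡ 43 (mod 144).
  Combine with x ≡ 2 (mod 13); new modulus lcm = 1872.
    Write x = 43 + 144·t and substitute into x ≡ 2 (mod 13): 144·t ≡ 2 − 43 = -41 (mod 13).
    Reduce coefficients mod 13: 1·t ≡ 11 (mod 13).
    So t ≡ 11 (mod 13).
    Then x = 43 + 144·11 = 1627, valid modulo lcm(144, 13) = 1872: x ≡ 1627 (mod 1872).
  Combine with x ≡ 1 (mod 7); new modulus lcm = 13104.
    Write x = 1627 + 1872·t and substitute into x ≡ 1 (mod 7): 1872·t ≡ 1 − 1627 = -1626 (mod 7).
    Reduce coefficients mod 7: 3·t ≡ 5 (mod 7).
    The inverse of 3 mod 7 is 5 (since 3·5 = 15 = 2·7 + 1), so t ≡ 5·5 = 25 ≡ 4 (mod 7).
    Then x = 1627 + 1872·4 = 9115, valid modulo lcm(1872, 7) = 13104: x ≡ 9115 (mod 13104).
  Combine with x ≡ 10 (mod 19); new modulus lcm = 248976.
    Write x = 9115 + 13104·t and substitute into x ≡ 10 (mod 19): 13104·t ≡ 10 − 9115 = -9105 (mod 19).
    Reduce coefficients mod 19: 13·t ≡ 15 (mod 19).
    The inverse of 13 mod 19 is 3 (since 13·3 = 39 = 2·19 + 1), so t ≡ 3·15 = 45 ≡ 7 (mod 19).
    Then x = 9115 + 13104·7 = 100843, valid modulo lcm(13104, 19) = 248976: x ≡ 100843 (mod 248976).
Verify against each original: 100843 mod 16 = 11, 100843 mod 9 = 7, 100843 mod 13 = 2, 100843 mod 7 = 1, 100843 mod 19 = 10.

x ≡ 100843 (mod 248976).


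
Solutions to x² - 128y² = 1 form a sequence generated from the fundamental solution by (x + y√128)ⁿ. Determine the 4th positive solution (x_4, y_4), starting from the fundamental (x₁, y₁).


Step 1: Find the fundamental solution (x₁, y₁) of x² - 128y² = 1.
  Expand √128 as a continued fraction. a₀ = ⌊√128⌋ = 11; iterate m_{k+1} = d_k·a_k − m_k, d_{k+1} = (128 − m_{k+1}²)/d_k, a_{k+1} = ⌊(a₀ + m_{k+1})/d_{k+1}⌋ (starting m₀ = 0, d₀ = 1), with convergents p_k = a_k·p_{k-1} + p_{k-2}, q_k = a_k·q_{k-1} + q_{k-2} (p₋₁ = 1, q₋₁ = 0):
  k = 0: a₀ = 11; p₀/q₀ = 11/1; p₀² − 128·q₀² = 121 − 128 = -7.
  k = 1: m = 11, d = 7, a = ⌊(11 + 11)/7⌋ = 3; p/q = (3·11 + 1)/(3·1 + 0) = 34/3; p² − 128·q² = 1156 − 1152 = 4.
  k = 2: m = 10, d = 4, a = ⌊(11 + 10)/4⌋ = 5; p/q = (5·34 + 11)/(5·3 + 1) = 181/16; p² − 128·q² = 32761 − 32768 = -7.
  k = 3: m = 10, d = 7, a = ⌊(11 + 10)/7⌋ = 3; p/q = (3·181 + 34)/(3·16 + 3) = 577/51; p² − 128·q² = 332929 − 332928 = 1.
  The first convergent with p² − 128·q² = 1 gives the fundamental solution (x₁, y₁) = (577, 51).
Step 2: Apply the recurrence (x_{n+1}, y_{n+1}) = (x₁x_n + 128y₁y_n, x₁y_n + y₁x_n) repeatedly.
  From (x_1, y_1) = (577, 51): x_2 = 577·577 + 128·51·51 = 665857; y_2 = 577·51 + 51·577 = 58854.
  From (x_2, y_2) = (665857, 58854): x_3 = 577·665857 + 128·51·58854 = 768398401; y_3 = 577·58854 + 51·665857 = 67917465.
  From (x_3, y_3) = (768398401, 67917465): x_4 = 577·768398401 + 128·51·67917465 = 886731088897; y_4 = 577·67917465 + 51·768398401 = 78376695756.
Step 3: Verify x_4² - 128·y_4² = 786292024016459316676609 - 786292024016459316676608 = 1 (should be 1). ✓

(x_1, y_1) = (577, 51); (x_4, y_4) = (886731088897, 78376695756).


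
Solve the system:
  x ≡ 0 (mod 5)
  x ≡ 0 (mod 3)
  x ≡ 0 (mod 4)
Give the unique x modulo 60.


Moduli 5, 3, 4 are pairwise coprime; by CRT there is a unique solution modulo M = 5 · 3 · 4 = 60.
Solve pairwise, accumulating the modulus:
  Start with x ≡ 0 (mod 5).
  Combine with x ≡ 0 (mod 3): since gcd(5, 3) = 1, we get a unique residue mod 15.
    Write x = 0 + 5·t and substitute into x ≡ 0 (mod 3): 5·t ≡ 0 − 0 = 0 (mod 3).
    Reduce coefficients mod 3: 2·t ≡ 0 (mod 3).
    The inverse of 2 mod 3 is 2 (since 2·2 = 4 = 1·3 + 1), so t ≡ 2·0 = 0 ≡ 0 (mod 3).
    Then x = 0 + 5·0 = 0, valid modulo lcm(5, 3) = 15: x ≡ 0 (mod 15).
  Combine with x ≡ 0 (mod 4): since gcd(15, 4) = 1, we get a unique residue mod 60.
    Write x = 0 + 15·t and substitute into x ≡ 0 (mod 4): 15·t ≡ 0 − 0 = 0 (mod 4).
    Reduce coefficients mod 4: 3·t ≡ 0 (mod 4).
    The inverse of 3 mod 4 is 3 (since 3·3 = 9 = 2·4 + 1), so t ≡ 3·0 = 0 ≡ 0 (mod 4).
    Then x = 0 + 15·0 = 0, valid modulo lcm(15, 4) = 60: x ≡ 0 (mod 60).
Verify: 0 mod 5 = 0 ✓, 0 mod 3 = 0 ✓, 0 mod 4 = 0 ✓.

x ≡ 0 (mod 60).


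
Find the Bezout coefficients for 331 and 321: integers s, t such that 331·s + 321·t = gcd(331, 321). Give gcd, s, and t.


Euclidean algorithm on (331, 321) — divide until remainder is 0:
  331 = 1 · 321 + 10
  321 = 32 · 10 + 1
  10 = 10 · 1 + 0
gcd(331, 321) = 1.
Track Bezout coefficients alongside the remainders: start with r₀ = 331 = a·1 + b·0 (s = 1, t = 0) and r₁ = 321 = a·0 + b·1 (s = 0, t = 1); each new remainder r_{k+1} = r_{k-1} − q_k·r_k inherits s_{k+1} = s_{k-1} − q_k·s_k, t_{k+1} = t_{k-1} − q_k·t_k, so r_k = a·s_k + b·t_k at every step:
  q = 1: r = 10, s = 1 − 1·0 = 1, t = 0 − 1·1 = -1  (check: 331·1 + 321·(-1) = 10)
  q = 32: r = 1, s = 0 − 32·1 = -32, t = 1 − 32·(-1) = 33  (check: 331·(-32) + 321·33 = 1)
The row with r = 1 (the gcd) gives the Bezout coefficients s = -32, t = 33.
Result: 331 · (-32) + 321 · (33) = 1.

gcd(331, 321) = 1; s = -32, t = 33 (check: 331·(-32) + 321·33 = 1).


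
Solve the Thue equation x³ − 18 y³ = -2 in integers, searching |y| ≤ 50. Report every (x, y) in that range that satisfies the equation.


The equation is x³ - 18y³ = -2. For fixed y, x³ = 18·y³ − 2, so a solution requires the RHS to be a perfect cube.
Strategy: iterate y from -50 to 50, compute RHS = 18·y³ − 2, and check whether it is a (positive or negative) perfect cube.
Check small values of y:
  y = 0: RHS = -2 is not a perfect cube.
  y = 1: RHS = 16 is not a perfect cube.
  y = -1: RHS = -20 is not a perfect cube.
  y = 2: RHS = 142 is not a perfect cube.
  y = -2: RHS = -146 is not a perfect cube.
  y = 3: RHS = 484 is not a perfect cube.
  y = -3: RHS = -488 is not a perfect cube.
Continuing the search up to |y| = 50 finds no solutions either.
No (x, y) in the scanned range satisfies the equation.

No integer solutions with |y| ≤ 50.


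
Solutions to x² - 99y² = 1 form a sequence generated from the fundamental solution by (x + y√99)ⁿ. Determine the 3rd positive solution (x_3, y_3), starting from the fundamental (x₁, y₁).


Step 1: Find the fundamental solution (x₁, y₁) of x² - 99y² = 1.
  Expand √99 as a continued fraction. a₀ = ⌊√99⌋ = 9; iterate m_{k+1} = d_k·a_k − m_k, d_{k+1} = (99 − m_{k+1}²)/d_k, a_{k+1} = ⌊(a₀ + m_{k+1})/d_{k+1}⌋ (starting m₀ = 0, d₀ = 1), with convergents p_k = a_k·p_{k-1} + p_{k-2}, q_k = a_k·q_{k-1} + q_{k-2} (p₋₁ = 1, q₋₁ = 0):
  k = 0: a₀ = 9; p₀/q₀ = 9/1; p₀² − 99·q₀² = 81 − 99 = -18.
  k = 1: m = 9, d = 18, a = ⌊(9 + 9)/18⌋ = 1; p/q = (1·9 + 1)/(1·1 + 0) = 10/1; p² − 99·q² = 100 − 99 = 1.
  The first convergent with p² − 99·q² = 1 gives the fundamental solution (x₁, y₁) = (10, 1).
Step 2: Apply the recurrence (x_{n+1}, y_{n+1}) = (x₁x_n + 99y₁y_n, x₁y_n + y₁x_n) repeatedly.
  From (x_1, y_1) = (10, 1): x_2 = 10·10 + 99·1·1 = 199; y_2 = 10·1 + 1·10 = 20.
  From (x_2, y_2) = (199, 20): x_3 = 10·199 + 99·1·20 = 3970; y_3 = 10·20 + 1·199 = 399.
Step 3: Verify x_3² - 99·y_3² = 15760900 - 15760899 = 1 (should be 1). ✓

(x_1, y_1) = (10, 1); (x_3, y_3) = (3970, 399).


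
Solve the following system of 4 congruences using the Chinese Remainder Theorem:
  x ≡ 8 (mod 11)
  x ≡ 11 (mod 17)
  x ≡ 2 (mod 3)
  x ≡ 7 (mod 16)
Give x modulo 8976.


Product of moduli M = 11 · 17 · 3 · 16 = 8976.
Merge one congruence at a time:
  Start: x ≡ 8 (mod 11).
  Combine with x ≡ 11 (mod 17); new modulus lcm = 187.
    Write x = 8 + 11·t and substitute into x ≡ 11 (mod 17): 11·t ≡ 11 − 8 = 3 (mod 17).
    The inverse of 11 mod 17 is 14 (since 11·14 = 154 = 9·17 + 1), so t ≡ 14·3 = 42 ≡ 8 (mod 17).
    Then x = 8 + 11·8 = 96, valid modulo lcm(11, 17) = 187: x ≡ 96 (mod 187).
  Combine with x ≡ 2 (mod 3); new modulus lcm = 561.
    Write x = 96 + 187·t and substitute into x ≡ 2 (mod 3): 187·t ≡ 2 − 96 = -94 (mod 3).
    Reduce coefficients mod 3: 1·t ≡ 2 (mod 3).
    So t ≡ 2 (mod 3).
    Then x = 96 + 187·2 = 470, valid modulo lcm(187, 3) = 561: x ≡ 470 (mod 561).
  Combine with x ≡ 7 (mod 16); new modulus lcm = 8976.
    Write x = 470 + 561·t and substitute into x ≡ 7 (mod 16): 561·t ≡ 7 − 470 = -463 (mod 16).
    Reduce coefficients mod 16: 1·t ≡ 1 (mod 16).
    So t ≡ 1 (mod 16).
    Then x = 470 + 561·1 = 1031, valid modulo lcm(561, 16) = 8976: x ≡ 1031 (mod 8976).
Verify against each original: 1031 mod 11 = 8, 1031 mod 17 = 11, 1031 mod 3 = 2, 1031 mod 16 = 7.

x ≡ 1031 (mod 8976).


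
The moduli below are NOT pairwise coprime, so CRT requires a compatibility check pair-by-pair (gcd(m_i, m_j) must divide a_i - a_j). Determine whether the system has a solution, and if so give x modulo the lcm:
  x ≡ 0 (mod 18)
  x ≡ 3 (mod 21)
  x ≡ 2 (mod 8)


Moduli 18, 21, 8 are not pairwise coprime, so CRT works modulo lcm(m_i) when all pairwise compatibility conditions hold.
Pairwise compatibility: gcd(m_i, m_j) must divide a_i - a_j for every pair.
Merge one congruence at a time:
  Start: x ≡ 0 (mod 18).
  Combine with x ≡ 3 (mod 21): gcd(18, 21) = 3; 3 - 0 = 3, which IS divisible by 3, so compatible.
    Write x = 0 + 18·t and substitute into x ≡ 3 (mod 21): 18·t ≡ 3 − 0 = 3 (mod 21).
    Divide the congruence (and modulus) by g = 3: 6·t ≡ 1 (mod 7).
    The inverse of 6 mod 7 is 6 (since 6·6 = 36 = 5·7 + 1), so t ≡ 6·1 = 6 ≡ 6 (mod 7).
    Then x = 0 + 18·6 = 108, valid modulo lcm(18, 21) = 126: x ≡ 108 (mod 126).
  Combine with x ≡ 2 (mod 8): gcd(126, 8) = 2; 2 - 108 = -106, which IS divisible by 2, so compatible.
    Write x = 108 + 126·t and substitute into x ≡ 2 (mod 8): 126·t ≡ 2 − 108 = -106 (mod 8).
    Divide the congruence (and modulus) by g = 2: 63·t ≡ -53 (mod 4).
    Reduce coefficients mod 4: 3·t ≡ 3 (mod 4).
    The inverse of 3 mod 4 is 3 (since 3·3 = 9 = 2·4 + 1), so t ≡ 3·3 = 9 ≡ 1 (mod 4).
    Then x = 108 + 126·1 = 234, valid modulo lcm(126, 8) = 504: x ≡ 234 (mod 504).
Verify: 234 mod 18 = 0, 234 mod 21 = 3, 234 mod 8 = 2.

x ≡ 234 (mod 504).


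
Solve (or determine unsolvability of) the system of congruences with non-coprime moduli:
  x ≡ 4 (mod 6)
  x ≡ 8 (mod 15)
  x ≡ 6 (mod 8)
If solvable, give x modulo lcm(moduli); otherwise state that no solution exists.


Moduli 6, 15, 8 are not pairwise coprime, so CRT works modulo lcm(m_i) when all pairwise compatibility conditions hold.
Pairwise compatibility: gcd(m_i, m_j) must divide a_i - a_j for every pair.
Merge one congruence at a time:
  Start: x ≡ 4 (mod 6).
  Combine with x ≡ 8 (mod 15): gcd(6, 15) = 3, and 8 - 4 = 4 is NOT divisible by 3.
    ⇒ system is inconsistent (no integer solution).

No solution (the system is inconsistent).


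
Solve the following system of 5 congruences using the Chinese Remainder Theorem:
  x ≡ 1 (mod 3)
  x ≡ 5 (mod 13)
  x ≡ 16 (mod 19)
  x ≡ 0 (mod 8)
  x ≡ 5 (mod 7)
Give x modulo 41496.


Product of moduli M = 3 · 13 · 19 · 8 · 7 = 41496.
Merge one congruence at a time:
  Start: x ≡ 1 (mod 3).
  Combine with x ≡ 5 (mod 13); new modulus lcm = 39.
    Write x = 1 + 3·t and substitute into x ≡ 5 (mod 13): 3·t ≡ 5 − 1 = 4 (mod 13).
    The inverse of 3 mod 13 is 9 (since 3·9 = 27 = 2·13 + 1), so t ≡ 9·4 = 36 ≡ 10 (mod 13).
    Then x = 1 + 3·10 = 31, valid modulo lcm(3, 13) = 39: x ≡ 31 (mod 39).
  Combine with x ≡ 16 (mod 19); new modulus lcm = 741.
    Write x = 31 + 39·t and substitute into x ≡ 16 (mod 19): 39·t ≡ 16 − 31 = -15 (mod 19).
    Reduce coefficients mod 19: 1·t ≡ 4 (mod 19).
    So t ≡ 4 (mod 19).
    Then x = 31 + 39·4 = 187, valid modulo lcm(39, 19) = 741: x ≡ 187 (mod 741).
  Combine with x ≡ 0 (mod 8); new modulus lcm = 5928.
    Write x = 187 + 741·t and substitute into x ≡ 0 (mod 8): 741·t ≡ 0 − 187 = -187 (mod 8).
    Reduce coefficients mod 8: 5·t ≡ 5 (mod 8).
    The inverse of 5 mod 8 is 5 (since 5·5 = 25 = 3·8 + 1), so t ≡ 5·5 = 25 ≡ 1 (mod 8).
    Then x = 187 + 741·1 = 928, valid modulo lcm(741, 8) = 5928: x ≡ 928 (mod 5928).
  Combine with x ≡ 5 (mod 7); new modulus lcm = 41496.
    Write x = 928 + 5928·t and substitute into x ≡ 5 (mod 7): 5928·t ≡ 5 − 928 = -923 (mod 7).
    Reduce coefficients mod 7: 6·t ≡ 1 (mod 7).
    The inverse of 6 mod 7 is 6 (since 6·6 = 36 = 5·7 + 1), so t ≡ 6·1 = 6 ≡ 6 (mod 7).
    Then x = 928 + 5928·6 = 36496, valid modulo lcm(5928, 7) = 41496: x ≡ 36496 (mod 41496).
Verify against each original: 36496 mod 3 = 1, 36496 mod 13 = 5, 36496 mod 19 = 16, 36496 mod 8 = 0, 36496 mod 7 = 5.

x ≡ 36496 (mod 41496).


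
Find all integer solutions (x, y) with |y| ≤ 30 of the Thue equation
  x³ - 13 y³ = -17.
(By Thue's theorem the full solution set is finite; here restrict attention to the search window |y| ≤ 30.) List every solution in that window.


The equation is x³ - 13y³ = -17. For fixed y, x³ = 13·y³ − 17, so a solution requires the RHS to be a perfect cube.
Strategy: iterate y from -30 to 30, compute RHS = 13·y³ − 17, and check whether it is a (positive or negative) perfect cube.
Check small values of y:
  y = 0: RHS = -17 is not a perfect cube.
  y = 1: RHS = -4 is not a perfect cube.
  y = -1: RHS = -30 is not a perfect cube.
  y = 2: RHS = 87 is not a perfect cube.
  y = -2: RHS = -121 is not a perfect cube.
  y = 3: RHS = 334 is not a perfect cube.
  y = -3: RHS = -368 is not a perfect cube.
Continuing the search up to |y| = 30 finds no solutions either.
No (x, y) in the scanned range satisfies the equation.

No integer solutions with |y| ≤ 30.


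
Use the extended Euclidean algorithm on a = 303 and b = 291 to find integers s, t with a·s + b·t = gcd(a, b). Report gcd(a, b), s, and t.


Euclidean algorithm on (303, 291) — divide until remainder is 0:
  303 = 1 · 291 + 12
  291 = 24 · 12 + 3
  12 = 4 · 3 + 0
gcd(303, 291) = 3.
Track Bezout coefficients alongside the remainders: start with r₀ = 303 = a·1 + b·0 (s = 1, t = 0) and r₁ = 291 = a·0 + b·1 (s = 0, t = 1); each new remainder r_{k+1} = r_{k-1} − q_k·r_k inherits s_{k+1} = s_{k-1} − q_k·s_k, t_{k+1} = t_{k-1} − q_k·t_k, so r_k = a·s_k + b·t_k at every step:
  q = 1: r = 12, s = 1 − 1·0 = 1, t = 0 − 1·1 = -1  (check: 303·1 + 291·(-1) = 12)
  q = 24: r = 3, s = 0 − 24·1 = -24, t = 1 − 24·(-1) = 25  (check: 303·(-24) + 291·25 = 3)
The row with r = 3 (the gcd) gives the Bezout coefficients s = -24, t = 25.
Result: 303 · (-24) + 291 · (25) = 3.

gcd(303, 291) = 3; s = -24, t = 25 (check: 303·(-24) + 291·25 = 3).


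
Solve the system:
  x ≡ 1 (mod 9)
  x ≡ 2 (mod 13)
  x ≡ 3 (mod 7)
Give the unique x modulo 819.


Moduli 9, 13, 7 are pairwise coprime; by CRT there is a unique solution modulo M = 9 · 13 · 7 = 819.
Solve pairwise, accumulating the modulus:
  Start with x ≡ 1 (mod 9).
  Combine with x ≡ 2 (mod 13): since gcd(9, 13) = 1, we get a unique residue mod 117.
    Write x = 1 + 9·t and substitute into x ≡ 2 (mod 13): 9·t ≡ 2 − 1 = 1 (mod 13).
    The inverse of 9 mod 13 is 3 (since 9·3 = 27 = 2·13 + 1), so t ≡ 3·1 = 3 ≡ 3 (mod 13).
    Then x = 1 + 9·3 = 28, valid modulo lcm(9, 13) = 117: x ≡ 28 (mod 117).
  Combine with x ≡ 3 (mod 7): since gcd(117, 7) = 1, we get a unique residue mod 819.
    Write x = 28 + 117·t and substitute into x ≡ 3 (mod 7): 117·t ≡ 3 − 28 = -25 (mod 7).
    Reduce coefficients mod 7: 5·t ≡ 3 (mod 7).
    The inverse of 5 mod 7 is 3 (since 5·3 = 15 = 2·7 + 1), so t ≡ 3·3 = 9 ≡ 2 (mod 7).
    Then x = 28 + 117·2 = 262, valid modulo lcm(117, 7) = 819: x ≡ 262 (mod 819).
Verify: 262 mod 9 = 1 ✓, 262 mod 13 = 2 ✓, 262 mod 7 = 3 ✓.

x ≡ 262 (mod 819).


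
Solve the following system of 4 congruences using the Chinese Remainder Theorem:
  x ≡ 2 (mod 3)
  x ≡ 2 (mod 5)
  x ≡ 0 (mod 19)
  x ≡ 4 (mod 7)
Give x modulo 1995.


Product of moduli M = 3 · 5 · 19 · 7 = 1995.
Merge one congruence at a time:
  Start: x ≡ 2 (mod 3).
  Combine with x ≡ 2 (mod 5); new modulus lcm = 15.
    Write x = 2 + 3·t and substitute into x ≡ 2 (mod 5): 3·t ≡ 2 − 2 = 0 (mod 5).
    The inverse of 3 mod 5 is 2 (since 3·2 = 6 = 1·5 + 1), so t ≡ 2·0 = 0 ≡ 0 (mod 5).
    Then x = 2 + 3·0 = 2, valid modulo lcm(3, 5) = 15: x ≡ 2 (mod 15).
  Combine with x ≡ 0 (mod 19); new modulus lcm = 285.
    Write x = 2 + 15·t and substitute into x ≡ 0 (mod 19): 15·t ≡ 0 − 2 = -2 (mod 19).
    Reduce coefficients mod 19: 15·t ≡ 17 (mod 19).
    The inverse of 15 mod 19 is 14 (since 15·14 = 210 = 11·19 + 1), so t ≡ 14·17 = 238 ≡ 10 (mod 19).
    Then x = 2 + 15·10 = 152, valid modulo lcm(15, 19) = 285: x ≡ 152 (mod 285).
  Combine with x ≡ 4 (mod 7); new modulus lcm = 1995.
    Write x = 152 + 285·t and substitute into x ≡ 4 (mod 7): 285·t ≡ 4 − 152 = -148 (mod 7).
    Reduce coefficients mod 7: 5·t ≡ 6 (mod 7).
    The inverse of 5 mod 7 is 3 (since 5·3 = 15 = 2·7 + 1), so t ≡ 3·6 = 18 ≡ 4 (mod 7).
    Then x = 152 + 285·4 = 1292, valid modulo lcm(285, 7) = 1995: x ≡ 1292 (mod 1995).
Verify against each original: 1292 mod 3 = 2, 1292 mod 5 = 2, 1292 mod 19 = 0, 1292 mod 7 = 4.

x ≡ 1292 (mod 1995).


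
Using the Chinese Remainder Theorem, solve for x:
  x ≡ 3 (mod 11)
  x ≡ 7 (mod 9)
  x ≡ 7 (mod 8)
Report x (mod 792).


Moduli 11, 9, 8 are pairwise coprime; by CRT there is a unique solution modulo M = 11 · 9 · 8 = 792.
Solve pairwise, accumulating the modulus:
  Start with x ≡ 3 (mod 11).
  Combine with x ≡ 7 (mod 9): since gcd(11, 9) = 1, we get a unique residue mod 99.
    Write x = 3 + 11·t and substitute into x ≡ 7 (mod 9): 11·t ≡ 7 − 3 = 4 (mod 9).
    Reduce coefficients mod 9: 2·t ≡ 4 (mod 9).
    The inverse of 2 mod 9 is 5 (since 2·5 = 10 = 1·9 + 1), so t ≡ 5·4 = 20 ≡ 2 (mod 9).
    Then x = 3 + 11·2 = 25, valid modulo lcm(11, 9) = 99: x ≡ 25 (mod 99).
  Combine with x ≡ 7 (mod 8): since gcd(99, 8) = 1, we get a unique residue mod 792.
    Write x = 25 + 99·t and substitute into x ≡ 7 (mod 8): 99·t ≡ 7 − 25 = -18 (mod 8).
    Reduce coefficients mod 8: 3·t ≡ 6 (mod 8).
    The inverse of 3 mod 8 is 3 (since 3·3 = 9 = 1·8 + 1), so t ≡ 3·6 = 18 ≡ 2 (mod 8).
    Then x = 25 + 99·2 = 223, valid modulo lcm(99, 8) = 792: x ≡ 223 (mod 792).
Verify: 223 mod 11 = 3 ✓, 223 mod 9 = 7 ✓, 223 mod 8 = 7 ✓.

x ≡ 223 (mod 792).


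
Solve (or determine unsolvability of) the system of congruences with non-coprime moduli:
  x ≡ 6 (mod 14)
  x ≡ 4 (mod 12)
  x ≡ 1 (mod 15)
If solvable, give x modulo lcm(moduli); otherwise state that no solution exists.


Moduli 14, 12, 15 are not pairwise coprime, so CRT works modulo lcm(m_i) when all pairwise compatibility conditions hold.
Pairwise compatibility: gcd(m_i, m_j) must divide a_i - a_j for every pair.
Merge one congruence at a time:
  Start: x ≡ 6 (mod 14).
  Combine with x ≡ 4 (mod 12): gcd(14, 12) = 2; 4 - 6 = -2, which IS divisible by 2, so compatible.
    Write x = 6 + 14·t and substitute into x ≡ 4 (mod 12): 14·t ≡ 4 − 6 = -2 (mod 12).
    Divide the congruence (and modulus) by g = 2: 7·t ≡ -1 (mod 6).
    Reduce coefficients mod 6: 1·t ≡ 5 (mod 6).
    So t ≡ 5 (mod 6).
    Then x = 6 + 14·5 = 76, valid modulo lcm(14, 12) = 84: x ≡ 76 (mod 84).
  Combine with x ≡ 1 (mod 15): gcd(84, 15) = 3; 1 - 76 = -75, which IS divisible by 3, so compatible.
    Write x = 76 + 84·t and substitute into x ≡ 1 (mod 15): 84·t ≡ 1 − 76 = -75 (mod 15).
    Divide the congruence (and modulus) by g = 3: 28·t ≡ -25 (mod 5).
    Reduce coefficients mod 5: 3·t ≡ 0 (mod 5).
    The inverse of 3 mod 5 is 2 (since 3·2 = 6 = 1·5 + 1), so t ≡ 2·0 = 0 ≡ 0 (mod 5).
    Then x = 76 + 84·0 = 76, valid modulo lcm(84, 15) = 420: x ≡ 76 (mod 420).
Verify: 76 mod 14 = 6, 76 mod 12 = 4, 76 mod 15 = 1.

x ≡ 76 (mod 420).


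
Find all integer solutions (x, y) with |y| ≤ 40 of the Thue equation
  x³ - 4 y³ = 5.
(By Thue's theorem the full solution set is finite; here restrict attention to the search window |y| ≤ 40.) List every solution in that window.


The equation is x³ - 4y³ = 5. For fixed y, x³ = 4·y³ + 5, so a solution requires the RHS to be a perfect cube.
Strategy: iterate y from -40 to 40, compute RHS = 4·y³ + 5, and check whether it is a (positive or negative) perfect cube.
Check small values of y:
  y = 0: RHS = 5 is not a perfect cube.
  y = 1: RHS = 9 is not a perfect cube.
  y = -1: RHS = 1 = (1)³ ⇒ x = 1 works.
  y = 2: RHS = 37 is not a perfect cube.
  y = -2: RHS = -27 = (-3)³ ⇒ x = -3 works.
  y = 3: RHS = 113 is not a perfect cube.
  y = -3: RHS = -103 is not a perfect cube.
Continuing the search up to |y| = 40 finds no further solutions beyond those listed.
Collected solutions: (1, -1), (-3, -2).

Solutions (with |y| ≤ 40): (1, -1), (-3, -2).


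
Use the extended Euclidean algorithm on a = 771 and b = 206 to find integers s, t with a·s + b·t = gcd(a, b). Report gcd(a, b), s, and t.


Euclidean algorithm on (771, 206) — divide until remainder is 0:
  771 = 3 · 206 + 153
  206 = 1 · 153 + 53
  153 = 2 · 53 + 47
  53 = 1 · 47 + 6
  47 = 7 · 6 + 5
  6 = 1 · 5 + 1
  5 = 5 · 1 + 0
gcd(771, 206) = 1.
Track Bezout coefficients alongside the remainders: start with r₀ = 771 = a·1 + b·0 (s = 1, t = 0) and r₁ = 206 = a·0 + b·1 (s = 0, t = 1); each new remainder r_{k+1} = r_{k-1} − q_k·r_k inherits s_{k+1} = s_{k-1} − q_k·s_k, t_{k+1} = t_{k-1} − q_k·t_k, so r_k = a·s_k + b·t_k at every step:
  q = 3: r = 153, s = 1 − 3·0 = 1, t = 0 − 3·1 = -3  (check: 771·1 + 206·(-3) = 153)
  q = 1: r = 53, s = 0 − 1·1 = -1, t = 1 − 1·(-3) = 4  (check: 771·(-1) + 206·4 = 53)
  q = 2: r = 47, s = 1 − 2·(-1) = 3, t = -3 − 2·4 = -11  (check: 771·3 + 206·(-11) = 47)
  q = 1: r = 6, s = -1 − 1·3 = -4, t = 4 − 1·(-11) = 15  (check: 771·(-4) + 206·15 = 6)
  q = 7: r = 5, s = 3 − 7·(-4) = 31, t = -11 − 7·15 = -116  (check: 771·31 + 206·(-116) = 5)
  q = 1: r = 1, s = -4 − 1·31 = -35, t = 15 − 1·(-116) = 131  (check: 771·(-35) + 206·131 = 1)
The row with r = 1 (the gcd) gives the Bezout coefficients s = -35, t = 131.
Result: 771 · (-35) + 206 · (131) = 1.

gcd(771, 206) = 1; s = -35, t = 131 (check: 771·(-35) + 206·131 = 1).


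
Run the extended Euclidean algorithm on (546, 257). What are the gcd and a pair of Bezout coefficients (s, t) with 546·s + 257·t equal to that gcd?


Euclidean algorithm on (546, 257) — divide until remainder is 0:
  546 = 2 · 257 + 32
  257 = 8 · 32 + 1
  32 = 32 · 1 + 0
gcd(546, 257) = 1.
Track Bezout coefficients alongside the remainders: start with r₀ = 546 = a·1 + b·0 (s = 1, t = 0) and r₁ = 257 = a·0 + b·1 (s = 0, t = 1); each new remainder r_{k+1} = r_{k-1} − q_k·r_k inherits s_{k+1} = s_{k-1} − q_k·s_k, t_{k+1} = t_{k-1} − q_k·t_k, so r_k = a·s_k + b·t_k at every step:
  q = 2: r = 32, s = 1 − 2·0 = 1, t = 0 − 2·1 = -2  (check: 546·1 + 257·(-2) = 32)
  q = 8: r = 1, s = 0 − 8·1 = -8, t = 1 − 8·(-2) = 17  (check: 546·(-8) + 257·17 = 1)
The row with r = 1 (the gcd) gives the Bezout coefficients s = -8, t = 17.
Result: 546 · (-8) + 257 · (17) = 1.

gcd(546, 257) = 1; s = -8, t = 17 (check: 546·(-8) + 257·17 = 1).


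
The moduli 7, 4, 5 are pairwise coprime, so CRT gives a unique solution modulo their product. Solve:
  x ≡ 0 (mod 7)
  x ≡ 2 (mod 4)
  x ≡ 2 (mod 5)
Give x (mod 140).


Moduli 7, 4, 5 are pairwise coprime; by CRT there is a unique solution modulo M = 7 · 4 · 5 = 140.
Solve pairwise, accumulating the modulus:
  Start with x ≡ 0 (mod 7).
  Combine with x ≡ 2 (mod 4): since gcd(7, 4) = 1, we get a unique residue mod 28.
    Write x = 0 + 7·t and substitute into x ≡ 2 (mod 4): 7·t ≡ 2 − 0 = 2 (mod 4).
    Reduce coefficients mod 4: 3·t ≡ 2 (mod 4).
    The inverse of 3 mod 4 is 3 (since 3·3 = 9 = 2·4 + 1), so t ≡ 3·2 = 6 ≡ 2 (mod 4).
    Then x = 0 + 7·2 = 14, valid modulo lcm(7, 4) = 28: x ≡ 14 (mod 28).
  Combine with x ≡ 2 (mod 5): since gcd(28, 5) = 1, we get a unique residue mod 140.
    Write x = 14 + 28·t and substitute into x ≡ 2 (mod 5): 28·t ≡ 2 − 14 = -12 (mod 5).
    Reduce coefficients mod 5: 3·t ≡ 3 (mod 5).
    The inverse of 3 mod 5 is 2 (since 3·2 = 6 = 1·5 + 1), so t ≡ 2·3 = 6 ≡ 1 (mod 5).
    Then x = 14 + 28·1 = 42, valid modulo lcm(28, 5) = 140: x ≡ 42 (mod 140).
Verify: 42 mod 7 = 0 ✓, 42 mod 4 = 2 ✓, 42 mod 5 = 2 ✓.

x ≡ 42 (mod 140).
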